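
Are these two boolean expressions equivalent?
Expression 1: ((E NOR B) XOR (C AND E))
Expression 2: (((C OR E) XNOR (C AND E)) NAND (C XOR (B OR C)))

No. Counterexample: with C=0, B=0, E=1, Expression 1 = 0 but Expression 2 = 1.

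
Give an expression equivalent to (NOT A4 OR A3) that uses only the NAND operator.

(((A4 NAND A4) NAND (A4 NAND A4)) NAND (A3 NAND A3))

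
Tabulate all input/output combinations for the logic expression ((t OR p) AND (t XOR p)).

p | t | Output
--------------
0 | 0 | 0
0 | 1 | 1
1 | 0 | 1
1 | 1 | 0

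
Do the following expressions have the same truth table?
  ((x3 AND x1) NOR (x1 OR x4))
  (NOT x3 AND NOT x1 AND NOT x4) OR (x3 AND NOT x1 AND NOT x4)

Yes, they are equivalent — the two output columns agree on all 8 assignments:
x3 | x1 | x4 | Expression 1 | Expression 2
------------------------------------------
0 | 0 | 0 | 1 | 1
0 | 0 | 1 | 0 | 0
0 | 1 | 0 | 0 | 0
0 | 1 | 1 | 0 | 0
1 | 0 | 0 | 1 | 1
1 | 0 | 1 | 0 | 0
1 | 1 | 0 | 0 | 0
1 | 1 | 1 | 0 | 0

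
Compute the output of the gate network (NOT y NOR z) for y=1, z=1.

Substituting: (NOT 1 NOR 1)
= 0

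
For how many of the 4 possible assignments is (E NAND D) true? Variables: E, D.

Satisfying assignments: (0,0), (0,1), (1,0)
Count: 3 out of 4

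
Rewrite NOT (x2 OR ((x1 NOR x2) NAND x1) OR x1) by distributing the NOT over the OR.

NOT x2 AND NOT ((x1 NOR x2) NAND x1) AND NOT x1
De Morgan's: NOT(OR of terms) = AND of negations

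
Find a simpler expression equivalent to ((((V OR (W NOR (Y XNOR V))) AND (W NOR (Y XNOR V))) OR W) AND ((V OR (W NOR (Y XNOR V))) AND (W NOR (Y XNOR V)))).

By absorption (E AND (E OR v) = E) then absorption (E AND (E OR v) = E):
= (W NOR (Y XNOR V))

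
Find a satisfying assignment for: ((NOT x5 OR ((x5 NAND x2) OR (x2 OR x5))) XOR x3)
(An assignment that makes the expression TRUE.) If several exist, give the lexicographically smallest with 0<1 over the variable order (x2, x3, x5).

x2=0, x3=0, x5=0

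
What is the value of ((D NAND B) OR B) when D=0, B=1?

Substituting: ((0 NAND 1) OR 1)
= 1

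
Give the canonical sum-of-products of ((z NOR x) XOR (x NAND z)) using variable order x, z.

Σm(1, 2) = (NOT x AND z) OR (x AND NOT z)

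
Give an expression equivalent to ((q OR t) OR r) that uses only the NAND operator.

((((q NAND q) NAND (t NAND t)) NAND ((q NAND q) NAND (t NAND t))) NAND (r NAND r))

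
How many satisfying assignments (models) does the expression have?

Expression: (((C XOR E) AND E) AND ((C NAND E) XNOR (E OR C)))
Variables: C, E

Satisfying assignments: (0,1)
Count: 1 out of 4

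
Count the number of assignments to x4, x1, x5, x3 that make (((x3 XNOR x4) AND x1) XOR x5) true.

Satisfying assignments: (0,0,1,0), (0,0,1,1), (0,1,0,0), (0,1,1,1), (1,0,1,0), (1,0,1,1), (1,1,0,1), (1,1,1,0)
Count: 8 out of 16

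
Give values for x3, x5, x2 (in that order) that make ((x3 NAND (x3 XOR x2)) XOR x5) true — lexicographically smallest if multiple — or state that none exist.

x3=0, x5=0, x2=0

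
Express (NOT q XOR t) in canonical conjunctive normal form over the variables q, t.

(q OR NOT t) AND (NOT q OR t)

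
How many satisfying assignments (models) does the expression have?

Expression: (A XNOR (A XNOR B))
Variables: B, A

Satisfying assignments: (1,0), (1,1)
Count: 2 out of 4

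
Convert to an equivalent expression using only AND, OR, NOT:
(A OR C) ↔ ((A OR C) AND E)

((A OR C) AND ((A OR C) AND E)) OR (NOT (A OR C) AND NOT ((A OR C) AND E))
(Biconditional = both true or both false)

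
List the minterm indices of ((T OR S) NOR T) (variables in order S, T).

Σm(0) = (NOT S AND NOT T)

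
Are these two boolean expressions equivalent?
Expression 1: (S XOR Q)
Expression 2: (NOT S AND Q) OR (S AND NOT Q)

Yes, they are equivalent — the two output columns agree on all 4 assignments:
S | Q | Expression 1 | Expression 2
-----------------------------------
0 | 0 | 0 | 0
0 | 1 | 1 | 1
1 | 0 | 1 | 1
1 | 1 | 0 | 0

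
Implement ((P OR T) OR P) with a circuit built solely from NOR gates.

((((P NOR T) NOR (P NOR T)) NOR P) NOR (((P NOR T) NOR (P NOR T)) NOR P))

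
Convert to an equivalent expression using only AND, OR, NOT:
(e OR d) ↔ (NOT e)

((e OR d) AND (NOT e)) OR (NOT (e OR d) AND e)
(Biconditional = both true or both false)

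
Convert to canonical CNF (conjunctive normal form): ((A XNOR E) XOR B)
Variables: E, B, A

(E OR B OR NOT A) AND (E OR NOT B OR A) AND (NOT E OR B OR A) AND (NOT E OR NOT B OR NOT A)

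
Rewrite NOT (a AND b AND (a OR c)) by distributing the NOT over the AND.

NOT a OR NOT b OR NOT (a OR c)
De Morgan's: NOT(AND of terms) = OR of negations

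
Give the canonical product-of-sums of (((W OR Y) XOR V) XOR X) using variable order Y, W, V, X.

ΠM(0, 3, 5, 6, 9, 10, 13, 14) = (Y OR W OR V OR X) AND (Y OR W OR NOT V OR NOT X) AND (Y OR NOT W OR V OR NOT X) AND (Y OR NOT W OR NOT V OR X) AND (NOT Y OR W OR V OR NOT X) AND (NOT Y OR W OR NOT V OR X) AND (NOT Y OR NOT W OR V OR NOT X) AND (NOT Y OR NOT W OR NOT V OR X)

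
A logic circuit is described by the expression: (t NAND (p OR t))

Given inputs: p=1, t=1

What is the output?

Substituting: (1 NAND (1 OR 1))
= 0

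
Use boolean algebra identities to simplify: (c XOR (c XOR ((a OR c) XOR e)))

By XOR self-cancellation ((E XOR v) XOR v = E):
= ((a OR c) XOR e)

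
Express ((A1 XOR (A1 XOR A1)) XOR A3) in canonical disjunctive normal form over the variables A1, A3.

(NOT A1 AND A3) OR (A1 AND NOT A3)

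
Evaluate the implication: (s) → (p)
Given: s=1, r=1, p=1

Antecedent (s) = 1; consequent (p) = 1.
1 → 1 = 1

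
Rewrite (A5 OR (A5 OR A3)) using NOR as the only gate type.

((A5 NOR ((A5 NOR A3) NOR (A5 NOR A3))) NOR (A5 NOR ((A5 NOR A3) NOR (A5 NOR A3))))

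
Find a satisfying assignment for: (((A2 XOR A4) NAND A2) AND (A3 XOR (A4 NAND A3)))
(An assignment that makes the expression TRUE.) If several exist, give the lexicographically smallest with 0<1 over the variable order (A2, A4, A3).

A2=0, A4=0, A3=0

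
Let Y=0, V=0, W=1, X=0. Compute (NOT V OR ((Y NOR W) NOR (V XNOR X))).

Substituting: (NOT 0 OR ((0 NOR 1) NOR (0 XNOR 0)))
= 1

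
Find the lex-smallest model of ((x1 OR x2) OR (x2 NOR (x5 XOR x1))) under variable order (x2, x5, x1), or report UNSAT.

x2=0, x5=0, x1=0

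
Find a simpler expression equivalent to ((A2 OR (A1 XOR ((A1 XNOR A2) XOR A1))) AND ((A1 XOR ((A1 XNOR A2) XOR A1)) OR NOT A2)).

By distribution ((E OR v) AND (E OR NOT v) = E) then XOR self-cancellation ((E XOR v) XOR v = E):
= (A1 XNOR A2)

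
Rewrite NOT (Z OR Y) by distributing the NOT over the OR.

NOT Z AND NOT Y
De Morgan's: NOT(OR of terms) = AND of negations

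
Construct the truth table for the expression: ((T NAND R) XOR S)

T | S | R | Output
------------------
0 | 0 | 0 | 1
0 | 0 | 1 | 1
0 | 1 | 0 | 0
0 | 1 | 1 | 0
1 | 0 | 0 | 1
1 | 0 | 1 | 0
1 | 1 | 0 | 0
1 | 1 | 1 | 1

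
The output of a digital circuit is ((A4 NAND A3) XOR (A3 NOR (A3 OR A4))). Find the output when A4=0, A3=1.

Substituting: ((0 NAND 1) XOR (1 NOR (1 OR 0)))
= 1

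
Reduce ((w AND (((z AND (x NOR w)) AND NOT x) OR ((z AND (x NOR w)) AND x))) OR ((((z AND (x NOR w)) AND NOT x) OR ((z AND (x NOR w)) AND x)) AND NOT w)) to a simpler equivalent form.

By distribution ((E AND v) OR (E AND NOT v) = E) then distribution ((E AND v) OR (E AND NOT v) = E):
= (z AND (x NOR w))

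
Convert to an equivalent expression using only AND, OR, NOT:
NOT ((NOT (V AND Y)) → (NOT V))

(NOT (V AND Y)) AND V
(Negated implication: NOT(A → B) = A AND NOT B)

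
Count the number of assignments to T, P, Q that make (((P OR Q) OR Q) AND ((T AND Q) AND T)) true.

Satisfying assignments: (1,0,1), (1,1,1)
Count: 2 out of 8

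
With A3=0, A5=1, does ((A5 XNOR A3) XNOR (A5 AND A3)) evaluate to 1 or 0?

Substituting: ((1 XNOR 0) XNOR (1 AND 0))
= 1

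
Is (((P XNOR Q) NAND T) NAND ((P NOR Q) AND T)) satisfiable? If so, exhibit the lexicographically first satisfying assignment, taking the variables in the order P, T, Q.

P=0, T=0, Q=0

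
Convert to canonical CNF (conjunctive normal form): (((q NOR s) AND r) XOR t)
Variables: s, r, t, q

(s OR r OR t OR q) AND (s OR r OR t OR NOT q) AND (s OR NOT r OR t OR NOT q) AND (s OR NOT r OR NOT t OR q) AND (NOT s OR r OR t OR q) AND (NOT s OR r OR t OR NOT q) AND (NOT s OR NOT r OR t OR q) AND (NOT s OR NOT r OR t OR NOT q)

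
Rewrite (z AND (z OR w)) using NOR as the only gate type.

((z NOR z) NOR (((z NOR w) NOR (z NOR w)) NOR ((z NOR w) NOR (z NOR w))))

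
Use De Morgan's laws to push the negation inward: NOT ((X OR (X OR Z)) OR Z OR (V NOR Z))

NOT (X OR (X OR Z)) AND NOT Z AND NOT (V NOR Z)
De Morgan's: NOT(OR of terms) = AND of negations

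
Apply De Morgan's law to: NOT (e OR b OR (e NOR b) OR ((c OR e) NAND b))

NOT e AND NOT b AND NOT (e NOR b) AND NOT ((c OR e) NAND b)
De Morgan's: NOT(OR of terms) = AND of negations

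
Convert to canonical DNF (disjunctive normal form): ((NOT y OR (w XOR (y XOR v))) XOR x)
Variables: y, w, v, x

(NOT y AND NOT w AND NOT v AND NOT x) OR (NOT y AND NOT w AND v AND NOT x) OR (NOT y AND w AND NOT v AND NOT x) OR (NOT y AND w AND v AND NOT x) OR (y AND NOT w AND NOT v AND NOT x) OR (y AND NOT w AND v AND x) OR (y AND w AND NOT v AND x) OR (y AND w AND v AND NOT x)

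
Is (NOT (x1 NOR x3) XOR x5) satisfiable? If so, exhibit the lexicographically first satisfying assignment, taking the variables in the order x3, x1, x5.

x3=0, x1=0, x5=1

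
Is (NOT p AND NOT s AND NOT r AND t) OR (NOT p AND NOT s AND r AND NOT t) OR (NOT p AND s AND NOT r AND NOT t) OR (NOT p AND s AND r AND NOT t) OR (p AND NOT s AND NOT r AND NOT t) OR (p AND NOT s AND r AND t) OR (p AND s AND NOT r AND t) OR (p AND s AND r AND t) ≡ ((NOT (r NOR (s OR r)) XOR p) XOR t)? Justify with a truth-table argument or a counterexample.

Yes, they are equivalent — the two output columns agree on all 16 assignments:
p | s | r | t | Expression 1 | Expression 2
-------------------------------------------
0 | 0 | 0 | 0 | 0 | 0
0 | 0 | 0 | 1 | 1 | 1
0 | 0 | 1 | 0 | 1 | 1
0 | 0 | 1 | 1 | 0 | 0
0 | 1 | 0 | 0 | 1 | 1
0 | 1 | 0 | 1 | 0 | 0
0 | 1 | 1 | 0 | 1 | 1
0 | 1 | 1 | 1 | 0 | 0
1 | 0 | 0 | 0 | 1 | 1
1 | 0 | 0 | 1 | 0 | 0
1 | 0 | 1 | 0 | 0 | 0
1 | 0 | 1 | 1 | 1 | 1
1 | 1 | 0 | 0 | 0 | 0
1 | 1 | 0 | 1 | 1 | 1
1 | 1 | 1 | 0 | 0 | 0
1 | 1 | 1 | 1 | 1 | 1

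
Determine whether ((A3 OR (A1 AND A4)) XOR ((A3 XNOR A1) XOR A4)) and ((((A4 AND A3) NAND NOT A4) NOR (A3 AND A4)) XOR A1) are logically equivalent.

No. Counterexample: with A1=0, A4=0, A3=0, Expression 1 = 1 but Expression 2 = 0.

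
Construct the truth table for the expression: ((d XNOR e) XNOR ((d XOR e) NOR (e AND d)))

d | e | Output
--------------
0 | 0 | 1
0 | 1 | 1
1 | 0 | 1
1 | 1 | 0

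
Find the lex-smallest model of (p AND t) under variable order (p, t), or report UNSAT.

p=1, t=1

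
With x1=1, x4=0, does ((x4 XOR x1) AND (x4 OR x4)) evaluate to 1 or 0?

Substituting: ((0 XOR 1) AND (0 OR 0))
= 0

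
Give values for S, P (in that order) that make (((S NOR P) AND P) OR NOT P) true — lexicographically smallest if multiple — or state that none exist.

S=0, P=0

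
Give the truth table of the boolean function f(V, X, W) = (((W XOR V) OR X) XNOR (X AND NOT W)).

V | X | W | Output
------------------
0 | 0 | 0 | 1
0 | 0 | 1 | 0
0 | 1 | 0 | 1
0 | 1 | 1 | 0
1 | 0 | 0 | 0
1 | 0 | 1 | 1
1 | 1 | 0 | 1
1 | 1 | 1 | 0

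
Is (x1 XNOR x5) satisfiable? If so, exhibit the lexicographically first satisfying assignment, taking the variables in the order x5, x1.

x5=0, x1=0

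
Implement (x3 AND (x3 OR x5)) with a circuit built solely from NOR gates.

((x3 NOR x3) NOR (((x3 NOR x5) NOR (x3 NOR x5)) NOR ((x3 NOR x5) NOR (x3 NOR x5))))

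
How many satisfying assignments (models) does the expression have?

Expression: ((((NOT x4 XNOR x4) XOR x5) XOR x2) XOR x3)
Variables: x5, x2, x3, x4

Satisfying assignments: (0,0,1,0), (0,0,1,1), (0,1,0,0), (0,1,0,1), (1,0,0,0), (1,0,0,1), (1,1,1,0), (1,1,1,1)
Count: 8 out of 16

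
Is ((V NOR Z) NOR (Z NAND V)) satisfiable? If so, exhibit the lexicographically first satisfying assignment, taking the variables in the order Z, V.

Z=1, V=1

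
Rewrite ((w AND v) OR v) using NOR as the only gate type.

((((w NOR w) NOR (v NOR v)) NOR v) NOR (((w NOR w) NOR (v NOR v)) NOR v))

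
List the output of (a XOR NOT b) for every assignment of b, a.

b | a | Output
--------------
0 | 0 | 1
0 | 1 | 0
1 | 0 | 0
1 | 1 | 1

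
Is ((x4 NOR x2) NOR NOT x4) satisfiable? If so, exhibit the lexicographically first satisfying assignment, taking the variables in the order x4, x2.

x4=1, x2=0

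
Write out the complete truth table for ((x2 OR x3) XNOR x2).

x2 | x3 | Output
----------------
0 | 0 | 1
0 | 1 | 0
1 | 0 | 1
1 | 1 | 1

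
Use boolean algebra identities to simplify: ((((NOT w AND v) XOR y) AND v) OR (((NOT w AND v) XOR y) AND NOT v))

By distribution ((E AND v) OR (E AND NOT v) = E):
= ((NOT w AND v) XOR y)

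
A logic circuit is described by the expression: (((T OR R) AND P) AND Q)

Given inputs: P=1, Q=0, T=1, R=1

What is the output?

Substituting: (((1 OR 1) AND 1) AND 0)
= 0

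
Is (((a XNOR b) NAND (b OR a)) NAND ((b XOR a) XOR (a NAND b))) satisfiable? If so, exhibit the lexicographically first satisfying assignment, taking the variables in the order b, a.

b=0, a=1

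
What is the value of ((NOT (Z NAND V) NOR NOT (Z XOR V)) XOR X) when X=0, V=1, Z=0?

Substituting: ((NOT (0 NAND 1) NOR NOT (0 XOR 1)) XOR 0)
= 1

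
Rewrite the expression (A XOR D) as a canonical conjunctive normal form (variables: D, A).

(D OR A) AND (NOT D OR NOT A)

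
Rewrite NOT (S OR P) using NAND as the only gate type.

(((S NAND S) NAND (P NAND P)) NAND ((S NAND S) NAND (P NAND P)))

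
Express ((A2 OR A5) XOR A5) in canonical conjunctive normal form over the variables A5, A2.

(A5 OR A2) AND (NOT A5 OR A2) AND (NOT A5 OR NOT A2)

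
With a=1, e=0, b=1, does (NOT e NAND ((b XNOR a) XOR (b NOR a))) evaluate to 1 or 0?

Substituting: (NOT 0 NAND ((1 XNOR 1) XOR (1 NOR 1)))
= 0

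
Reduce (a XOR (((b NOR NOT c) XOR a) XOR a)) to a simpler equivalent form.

By XOR self-cancellation ((E XOR v) XOR v = E):
= ((b NOR NOT c) XOR a)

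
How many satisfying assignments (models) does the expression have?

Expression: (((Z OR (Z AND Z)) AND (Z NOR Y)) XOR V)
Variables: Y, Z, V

Satisfying assignments: (0,0,1), (0,1,1), (1,0,1), (1,1,1)
Count: 4 out of 8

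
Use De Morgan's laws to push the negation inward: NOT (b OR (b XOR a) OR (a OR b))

NOT b AND NOT (b XOR a) AND NOT (a OR b)
De Morgan's: NOT(OR of terms) = AND of negations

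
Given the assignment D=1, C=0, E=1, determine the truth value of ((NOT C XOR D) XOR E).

Substituting: ((NOT 0 XOR 1) XOR 1)
= 1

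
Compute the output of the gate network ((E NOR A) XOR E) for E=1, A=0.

Substituting: ((1 NOR 0) XOR 1)
= 1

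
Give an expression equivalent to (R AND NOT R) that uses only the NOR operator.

((R NOR R) NOR ((R NOR R) NOR (R NOR R)))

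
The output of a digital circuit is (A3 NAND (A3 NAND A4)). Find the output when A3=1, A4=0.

Substituting: (1 NAND (1 NAND 0))
= 0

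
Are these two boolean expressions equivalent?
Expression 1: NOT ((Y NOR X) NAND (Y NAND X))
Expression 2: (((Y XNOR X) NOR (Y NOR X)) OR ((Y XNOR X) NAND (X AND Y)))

No. Counterexample: with X=0, Y=1, Expression 1 = 0 but Expression 2 = 1.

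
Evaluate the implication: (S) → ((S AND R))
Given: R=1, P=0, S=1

Antecedent (S) = 1; consequent ((S AND R)) = 1.
1 → 1 = 1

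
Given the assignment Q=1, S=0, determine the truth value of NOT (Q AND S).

Substituting: NOT (1 AND 0)
= 1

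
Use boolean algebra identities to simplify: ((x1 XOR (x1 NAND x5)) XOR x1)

By XOR self-cancellation ((E XOR v) XOR v = E):
= (x1 NAND x5)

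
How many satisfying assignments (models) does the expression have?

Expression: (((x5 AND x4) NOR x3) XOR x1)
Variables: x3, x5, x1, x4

Satisfying assignments: (0,0,0,0), (0,0,0,1), (0,1,0,0), (0,1,1,1), (1,0,1,0), (1,0,1,1), (1,1,1,0), (1,1,1,1)
Count: 8 out of 16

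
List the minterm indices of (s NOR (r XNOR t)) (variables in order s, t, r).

Σm(1, 2) = (NOT s AND NOT t AND r) OR (NOT s AND t AND NOT r)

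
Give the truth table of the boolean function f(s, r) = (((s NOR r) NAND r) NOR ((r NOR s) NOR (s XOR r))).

s | r | Output
--------------
0 | 0 | 0
0 | 1 | 0
1 | 0 | 0
1 | 1 | 0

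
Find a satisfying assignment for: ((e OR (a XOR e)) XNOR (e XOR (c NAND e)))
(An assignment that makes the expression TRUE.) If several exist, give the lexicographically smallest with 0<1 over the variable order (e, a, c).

e=0, a=1, c=0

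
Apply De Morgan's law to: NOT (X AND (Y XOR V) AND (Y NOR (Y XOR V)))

NOT X OR NOT (Y XOR V) OR NOT (Y NOR (Y XOR V))
De Morgan's: NOT(AND of terms) = OR of negations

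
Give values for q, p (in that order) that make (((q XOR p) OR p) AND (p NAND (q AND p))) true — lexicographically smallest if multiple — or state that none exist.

q=0, p=1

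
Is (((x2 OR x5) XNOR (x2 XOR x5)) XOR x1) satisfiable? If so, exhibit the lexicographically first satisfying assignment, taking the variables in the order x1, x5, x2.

x1=0, x5=0, x2=0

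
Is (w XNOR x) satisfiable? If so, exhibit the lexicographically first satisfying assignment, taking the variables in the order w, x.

w=0, x=0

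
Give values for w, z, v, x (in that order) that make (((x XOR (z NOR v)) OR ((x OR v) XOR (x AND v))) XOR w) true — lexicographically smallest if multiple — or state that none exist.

w=0, z=0, v=0, x=0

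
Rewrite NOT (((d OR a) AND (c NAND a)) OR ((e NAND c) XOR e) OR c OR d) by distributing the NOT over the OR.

NOT ((d OR a) AND (c NAND a)) AND NOT ((e NAND c) XOR e) AND NOT c AND NOT d
De Morgan's: NOT(OR of terms) = AND of negations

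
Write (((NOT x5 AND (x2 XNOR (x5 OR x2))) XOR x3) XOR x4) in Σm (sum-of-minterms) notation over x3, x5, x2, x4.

Σm(0, 2, 5, 7, 9, 11, 12, 14) = (NOT x3 AND NOT x5 AND NOT x2 AND NOT x4) OR (NOT x3 AND NOT x5 AND x2 AND NOT x4) OR (NOT x3 AND x5 AND NOT x2 AND x4) OR (NOT x3 AND x5 AND x2 AND x4) OR (x3 AND NOT x5 AND NOT x2 AND x4) OR (x3 AND NOT x5 AND x2 AND x4) OR (x3 AND x5 AND NOT x2 AND NOT x4) OR (x3 AND x5 AND x2 AND NOT x4)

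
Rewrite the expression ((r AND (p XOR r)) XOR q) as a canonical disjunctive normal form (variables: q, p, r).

(NOT q AND NOT p AND r) OR (q AND NOT p AND NOT r) OR (q AND p AND NOT r) OR (q AND p AND r)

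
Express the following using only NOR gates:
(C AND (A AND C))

((C NOR C) NOR (((A NOR A) NOR (C NOR C)) NOR ((A NOR A) NOR (C NOR C))))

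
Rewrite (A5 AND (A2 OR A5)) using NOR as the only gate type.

((A5 NOR A5) NOR (((A2 NOR A5) NOR (A2 NOR A5)) NOR ((A2 NOR A5) NOR (A2 NOR A5))))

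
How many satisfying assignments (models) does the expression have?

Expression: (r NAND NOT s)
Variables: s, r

Satisfying assignments: (0,0), (1,0), (1,1)
Count: 3 out of 4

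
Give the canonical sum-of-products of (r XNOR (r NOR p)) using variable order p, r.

Σm(2) = (p AND NOT r)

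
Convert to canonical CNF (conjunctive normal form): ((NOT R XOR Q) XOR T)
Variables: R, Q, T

(R OR Q OR NOT T) AND (R OR NOT Q OR T) AND (NOT R OR Q OR T) AND (NOT R OR NOT Q OR NOT T)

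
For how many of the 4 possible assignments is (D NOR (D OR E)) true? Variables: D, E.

Satisfying assignments: (0,0)
Count: 1 out of 4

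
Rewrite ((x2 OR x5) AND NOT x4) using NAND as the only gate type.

((((x2 NAND x2) NAND (x5 NAND x5)) NAND (x4 NAND x4)) NAND (((x2 NAND x2) NAND (x5 NAND x5)) NAND (x4 NAND x4)))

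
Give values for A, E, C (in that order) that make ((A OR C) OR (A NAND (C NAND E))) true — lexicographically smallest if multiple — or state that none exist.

A=0, E=0, C=0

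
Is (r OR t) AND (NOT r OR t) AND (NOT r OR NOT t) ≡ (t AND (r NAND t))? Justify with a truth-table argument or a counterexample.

Yes, they are equivalent — the two output columns agree on all 4 assignments:
r | t | Expression 1 | Expression 2
-----------------------------------
0 | 0 | 0 | 0
0 | 1 | 1 | 1
1 | 0 | 0 | 0
1 | 1 | 0 | 0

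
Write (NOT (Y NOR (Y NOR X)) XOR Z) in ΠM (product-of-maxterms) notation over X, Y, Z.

ΠM(1, 3, 4, 7) = (X OR Y OR NOT Z) AND (X OR NOT Y OR NOT Z) AND (NOT X OR Y OR Z) AND (NOT X OR NOT Y OR NOT Z)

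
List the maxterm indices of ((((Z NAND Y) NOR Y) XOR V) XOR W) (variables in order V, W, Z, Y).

ΠM(0, 1, 2, 3, 12, 13, 14, 15) = (V OR W OR Z OR Y) AND (V OR W OR Z OR NOT Y) AND (V OR W OR NOT Z OR Y) AND (V OR W OR NOT Z OR NOT Y) AND (NOT V OR NOT W OR Z OR Y) AND (NOT V OR NOT W OR Z OR NOT Y) AND (NOT V OR NOT W OR NOT Z OR Y) AND (NOT V OR NOT W OR NOT Z OR NOT Y)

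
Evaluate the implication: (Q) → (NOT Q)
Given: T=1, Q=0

Antecedent (Q) = 0; consequent (NOT Q) = 1.
0 → 1 = 1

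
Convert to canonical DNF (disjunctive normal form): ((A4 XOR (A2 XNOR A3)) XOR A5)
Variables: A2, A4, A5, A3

(NOT A2 AND NOT A4 AND NOT A5 AND NOT A3) OR (NOT A2 AND NOT A4 AND A5 AND A3) OR (NOT A2 AND A4 AND NOT A5 AND A3) OR (NOT A2 AND A4 AND A5 AND NOT A3) OR (A2 AND NOT A4 AND NOT A5 AND A3) OR (A2 AND NOT A4 AND A5 AND NOT A3) OR (A2 AND A4 AND NOT A5 AND NOT A3) OR (A2 AND A4 AND A5 AND A3)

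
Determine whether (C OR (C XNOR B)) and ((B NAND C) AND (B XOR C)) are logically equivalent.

No. Counterexample: with C=0, B=0, Expression 1 = 1 but Expression 2 = 0.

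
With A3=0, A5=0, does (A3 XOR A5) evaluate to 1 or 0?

Substituting: (0 XOR 0)
= 0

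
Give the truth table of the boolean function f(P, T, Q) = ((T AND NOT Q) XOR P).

P | T | Q | Output
------------------
0 | 0 | 0 | 0
0 | 0 | 1 | 0
0 | 1 | 0 | 1
0 | 1 | 1 | 0
1 | 0 | 0 | 1
1 | 0 | 1 | 1
1 | 1 | 0 | 0
1 | 1 | 1 | 1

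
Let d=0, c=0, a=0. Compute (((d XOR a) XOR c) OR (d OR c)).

Substituting: (((0 XOR 0) XOR 0) OR (0 OR 0))
= 0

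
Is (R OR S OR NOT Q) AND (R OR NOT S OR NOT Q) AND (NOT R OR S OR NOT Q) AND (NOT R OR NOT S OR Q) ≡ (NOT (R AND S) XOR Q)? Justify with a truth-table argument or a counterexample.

Yes, they are equivalent — the two output columns agree on all 8 assignments:
R | S | Q | Expression 1 | Expression 2
---------------------------------------
0 | 0 | 0 | 1 | 1
0 | 0 | 1 | 0 | 0
0 | 1 | 0 | 1 | 1
0 | 1 | 1 | 0 | 0
1 | 0 | 0 | 1 | 1
1 | 0 | 1 | 0 | 0
1 | 1 | 0 | 0 | 0
1 | 1 | 1 | 1 | 1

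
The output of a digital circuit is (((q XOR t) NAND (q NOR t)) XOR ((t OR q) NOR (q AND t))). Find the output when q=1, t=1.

Substituting: (((1 XOR 1) NAND (1 NOR 1)) XOR ((1 OR 1) NOR (1 AND 1)))
= 1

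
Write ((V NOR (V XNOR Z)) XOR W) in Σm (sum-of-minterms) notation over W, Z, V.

Σm(2, 4, 5, 7) = (NOT W AND Z AND NOT V) OR (W AND NOT Z AND NOT V) OR (W AND NOT Z AND V) OR (W AND Z AND V)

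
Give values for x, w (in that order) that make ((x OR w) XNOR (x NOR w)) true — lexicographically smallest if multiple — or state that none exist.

UNSATISFIABLE - no assignment makes this expression true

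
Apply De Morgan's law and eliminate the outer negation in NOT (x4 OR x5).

NOT x4 AND NOT x5
De Morgan's: NOT(OR of terms) = AND of negations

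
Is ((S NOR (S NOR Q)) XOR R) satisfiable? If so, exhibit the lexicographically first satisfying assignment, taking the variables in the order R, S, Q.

R=0, S=0, Q=1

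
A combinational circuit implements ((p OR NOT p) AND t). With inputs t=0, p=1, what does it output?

Substituting: ((1 OR NOT 1) AND 0)
= 0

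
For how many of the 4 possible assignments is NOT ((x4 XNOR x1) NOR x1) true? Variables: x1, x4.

Satisfying assignments: (0,0), (1,0), (1,1)
Count: 3 out of 4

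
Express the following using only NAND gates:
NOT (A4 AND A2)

(((A4 NAND A2) NAND (A4 NAND A2)) NAND ((A4 NAND A2) NAND (A4 NAND A2)))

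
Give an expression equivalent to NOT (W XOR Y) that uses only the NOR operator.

(((((W NOR Y) NOR (W NOR Y)) NOR ((W NOR Y) NOR (W NOR Y))) NOR ((((W NOR W) NOR (Y NOR Y)) NOR ((W NOR W) NOR (Y NOR Y))) NOR (((W NOR W) NOR (Y NOR Y)) NOR ((W NOR W) NOR (Y NOR Y))))) NOR ((((W NOR Y) NOR (W NOR Y)) NOR ((W NOR Y) NOR (W NOR Y))) NOR ((((W NOR W) NOR (Y NOR Y)) NOR ((W NOR W) NOR (Y NOR Y))) NOR (((W NOR W) NOR (Y NOR Y)) NOR ((W NOR W) NOR (Y NOR Y))))))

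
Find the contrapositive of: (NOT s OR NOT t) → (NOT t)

Contrapositive: t → NOT (NOT s OR NOT t)
Note: A statement and its contrapositive are logically equivalent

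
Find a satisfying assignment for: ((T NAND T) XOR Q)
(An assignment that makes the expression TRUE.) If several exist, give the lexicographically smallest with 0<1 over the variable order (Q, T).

Q=0, T=0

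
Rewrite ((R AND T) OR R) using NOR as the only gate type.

((((R NOR R) NOR (T NOR T)) NOR R) NOR (((R NOR R) NOR (T NOR T)) NOR R))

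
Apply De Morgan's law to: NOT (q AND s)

NOT q OR NOT s
De Morgan's: NOT(AND of terms) = OR of negations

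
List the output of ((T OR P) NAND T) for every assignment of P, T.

P | T | Output
--------------
0 | 0 | 1
0 | 1 | 0
1 | 0 | 1
1 | 1 | 0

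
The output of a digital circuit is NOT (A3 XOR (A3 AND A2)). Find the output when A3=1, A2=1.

Substituting: NOT (1 XOR (1 AND 1))
= 1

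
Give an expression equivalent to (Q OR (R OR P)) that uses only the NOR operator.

((Q NOR ((R NOR P) NOR (R NOR P))) NOR (Q NOR ((R NOR P) NOR (R NOR P))))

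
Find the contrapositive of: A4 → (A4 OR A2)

Contrapositive: NOT (A4 OR A2) → NOT A4
Note: A statement and its contrapositive are logically equivalent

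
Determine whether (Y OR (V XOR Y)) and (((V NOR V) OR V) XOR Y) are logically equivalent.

No. Counterexample: with V=0, Y=0, Expression 1 = 0 but Expression 2 = 1.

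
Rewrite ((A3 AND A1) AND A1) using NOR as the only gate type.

((((A3 NOR A3) NOR (A1 NOR A1)) NOR ((A3 NOR A3) NOR (A1 NOR A1))) NOR (A1 NOR A1))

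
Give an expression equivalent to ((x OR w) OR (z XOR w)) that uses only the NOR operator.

((((x NOR w) NOR (x NOR w)) NOR ((((z NOR w) NOR (z NOR w)) NOR ((z NOR w) NOR (z NOR w))) NOR ((((z NOR z) NOR (w NOR w)) NOR ((z NOR z) NOR (w NOR w))) NOR (((z NOR z) NOR (w NOR w)) NOR ((z NOR z) NOR (w NOR w)))))) NOR (((x NOR w) NOR (x NOR w)) NOR ((((z NOR w) NOR (z NOR w)) NOR ((z NOR w) NOR (z NOR w))) NOR ((((z NOR z) NOR (w NOR w)) NOR ((z NOR z) NOR (w NOR w))) NOR (((z NOR z) NOR (w NOR w)) NOR ((z NOR z) NOR (w NOR w)))))))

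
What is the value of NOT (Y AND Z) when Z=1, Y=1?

Substituting: NOT (1 AND 1)
= 0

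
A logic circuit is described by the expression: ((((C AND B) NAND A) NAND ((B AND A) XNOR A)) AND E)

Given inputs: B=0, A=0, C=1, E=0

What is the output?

Substituting: ((((1 AND 0) NAND 0) NAND ((0 AND 0) XNOR 0)) AND 0)
= 0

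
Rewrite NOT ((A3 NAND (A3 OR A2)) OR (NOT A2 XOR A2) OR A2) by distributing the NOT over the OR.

NOT (A3 NAND (A3 OR A2)) AND NOT (NOT A2 XOR A2) AND NOT A2
De Morgan's: NOT(OR of terms) = AND of negations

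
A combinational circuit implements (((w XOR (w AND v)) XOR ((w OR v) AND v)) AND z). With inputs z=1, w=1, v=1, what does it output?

Substituting: (((1 XOR (1 AND 1)) XOR ((1 OR 1) AND 1)) AND 1)
= 1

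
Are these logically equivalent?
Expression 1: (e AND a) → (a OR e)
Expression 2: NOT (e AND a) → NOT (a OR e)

No, Inverse is not equivalent to original (counterexample: a=0, e=1, c=0)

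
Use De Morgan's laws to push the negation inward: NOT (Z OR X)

NOT Z AND NOT X
De Morgan's: NOT(OR of terms) = AND of negations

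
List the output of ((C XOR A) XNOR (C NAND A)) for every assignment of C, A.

C | A | Output
--------------
0 | 0 | 0
0 | 1 | 1
1 | 0 | 1
1 | 1 | 1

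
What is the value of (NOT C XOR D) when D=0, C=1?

Substituting: (NOT 1 XOR 0)
= 0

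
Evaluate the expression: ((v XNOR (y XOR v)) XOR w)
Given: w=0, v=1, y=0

Substituting: ((1 XNOR (0 XOR 1)) XOR 0)
= 1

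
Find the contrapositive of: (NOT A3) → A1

Contrapositive: NOT A1 → A3
Note: A statement and its contrapositive are logically equivalent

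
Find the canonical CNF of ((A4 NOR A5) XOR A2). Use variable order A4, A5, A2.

(A4 OR A5 OR NOT A2) AND (A4 OR NOT A5 OR A2) AND (NOT A4 OR A5 OR A2) AND (NOT A4 OR NOT A5 OR A2)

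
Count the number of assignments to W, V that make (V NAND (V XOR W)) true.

Satisfying assignments: (0,0), (1,0), (1,1)
Count: 3 out of 4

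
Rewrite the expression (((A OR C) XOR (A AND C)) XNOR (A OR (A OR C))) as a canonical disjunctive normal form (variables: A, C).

(NOT A AND NOT C) OR (NOT A AND C) OR (A AND NOT C)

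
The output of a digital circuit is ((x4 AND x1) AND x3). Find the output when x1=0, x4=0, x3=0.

Substituting: ((0 AND 0) AND 0)
= 0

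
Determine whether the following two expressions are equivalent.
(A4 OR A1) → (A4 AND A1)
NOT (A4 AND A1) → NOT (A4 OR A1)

Yes, Contrapositive is always equivalent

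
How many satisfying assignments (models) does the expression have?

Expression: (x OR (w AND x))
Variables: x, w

Satisfying assignments: (1,0), (1,1)
Count: 2 out of 4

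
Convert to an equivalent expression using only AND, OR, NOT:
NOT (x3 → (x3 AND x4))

x3 AND NOT (x3 AND x4)
(Negated implication: NOT(A → B) = A AND NOT B)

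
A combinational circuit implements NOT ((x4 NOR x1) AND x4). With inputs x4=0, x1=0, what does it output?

Substituting: NOT ((0 NOR 0) AND 0)
= 1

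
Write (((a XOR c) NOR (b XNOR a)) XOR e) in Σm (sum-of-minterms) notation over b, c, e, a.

Σm(2, 3, 5, 6, 8, 11, 14, 15) = (NOT b AND NOT c AND e AND NOT a) OR (NOT b AND NOT c AND e AND a) OR (NOT b AND c AND NOT e AND a) OR (NOT b AND c AND e AND NOT a) OR (b AND NOT c AND NOT e AND NOT a) OR (b AND NOT c AND e AND a) OR (b AND c AND e AND NOT a) OR (b AND c AND e AND a)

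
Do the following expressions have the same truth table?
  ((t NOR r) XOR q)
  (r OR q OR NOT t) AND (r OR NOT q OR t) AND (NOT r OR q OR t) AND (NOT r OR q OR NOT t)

Yes, they are equivalent — the two output columns agree on all 8 assignments:
r | q | t | Expression 1 | Expression 2
---------------------------------------
0 | 0 | 0 | 1 | 1
0 | 0 | 1 | 0 | 0
0 | 1 | 0 | 0 | 0
0 | 1 | 1 | 1 | 1
1 | 0 | 0 | 0 | 0
1 | 0 | 1 | 0 | 0
1 | 1 | 0 | 1 | 1
1 | 1 | 1 | 1 | 1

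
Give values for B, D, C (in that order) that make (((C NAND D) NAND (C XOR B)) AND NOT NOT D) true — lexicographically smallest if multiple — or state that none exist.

B=0, D=1, C=0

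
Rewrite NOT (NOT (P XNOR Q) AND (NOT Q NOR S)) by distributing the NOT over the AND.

(P XNOR Q) OR NOT (NOT Q NOR S)
De Morgan's: NOT(AND of terms) = OR of negations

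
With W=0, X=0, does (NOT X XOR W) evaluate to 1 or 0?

Substituting: (NOT 0 XOR 0)
= 1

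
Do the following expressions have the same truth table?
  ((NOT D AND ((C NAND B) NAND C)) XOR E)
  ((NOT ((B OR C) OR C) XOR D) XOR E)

No. Counterexample: with D=0, E=0, B=1, C=0, Expression 1 = 1 but Expression 2 = 0.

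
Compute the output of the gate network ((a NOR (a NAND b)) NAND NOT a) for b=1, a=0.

Substituting: ((0 NOR (0 NAND 1)) NAND NOT 0)
= 1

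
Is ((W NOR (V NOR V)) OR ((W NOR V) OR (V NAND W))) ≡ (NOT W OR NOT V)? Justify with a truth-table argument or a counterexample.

Yes, they are equivalent — the two output columns agree on all 4 assignments:
W | V | Expression 1 | Expression 2
-----------------------------------
0 | 0 | 1 | 1
0 | 1 | 1 | 1
1 | 0 | 1 | 1
1 | 1 | 0 | 0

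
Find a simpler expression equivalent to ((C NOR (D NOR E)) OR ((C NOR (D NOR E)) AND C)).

By absorption (E OR (E AND v) = E):
= (C NOR (D NOR E))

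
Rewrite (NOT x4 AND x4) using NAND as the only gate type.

(((x4 NAND x4) NAND x4) NAND ((x4 NAND x4) NAND x4))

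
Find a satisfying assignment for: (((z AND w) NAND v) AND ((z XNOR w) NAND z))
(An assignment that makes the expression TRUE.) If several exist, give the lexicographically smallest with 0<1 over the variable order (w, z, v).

w=0, z=0, v=0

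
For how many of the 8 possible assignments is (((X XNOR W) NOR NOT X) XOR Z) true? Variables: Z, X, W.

Satisfying assignments: (0,1,0), (1,0,0), (1,0,1), (1,1,1)
Count: 4 out of 8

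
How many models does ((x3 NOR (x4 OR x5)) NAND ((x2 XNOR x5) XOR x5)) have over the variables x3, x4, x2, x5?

Satisfying assignments: (0,0,0,1), (0,0,1,0), (0,0,1,1), (0,1,0,0), (0,1,0,1), (0,1,1,0), (0,1,1,1), (1,0,0,0), (1,0,0,1), (1,0,1,0), (1,0,1,1), (1,1,0,0), (1,1,0,1), (1,1,1,0), (1,1,1,1)
Count: 15 out of 16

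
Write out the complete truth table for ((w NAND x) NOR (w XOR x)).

x | w | Output
--------------
0 | 0 | 0
0 | 1 | 0
1 | 0 | 0
1 | 1 | 1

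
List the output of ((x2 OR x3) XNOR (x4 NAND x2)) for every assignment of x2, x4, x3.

x2 | x4 | x3 | Output
---------------------
0 | 0 | 0 | 0
0 | 0 | 1 | 1
0 | 1 | 0 | 0
0 | 1 | 1 | 1
1 | 0 | 0 | 1
1 | 0 | 1 | 1
1 | 1 | 0 | 0
1 | 1 | 1 | 0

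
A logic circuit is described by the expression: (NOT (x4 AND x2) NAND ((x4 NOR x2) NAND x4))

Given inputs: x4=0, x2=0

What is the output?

Substituting: (NOT (0 AND 0) NAND ((0 NOR 0) NAND 0))
= 0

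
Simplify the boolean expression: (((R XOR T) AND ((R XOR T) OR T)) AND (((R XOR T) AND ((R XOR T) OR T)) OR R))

By absorption (E AND (E OR v) = E) then absorption (E AND (E OR v) = E):
= (R XOR T)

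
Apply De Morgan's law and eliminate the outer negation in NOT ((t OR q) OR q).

NOT (t OR q) AND NOT q
De Morgan's: NOT(OR of terms) = AND of negations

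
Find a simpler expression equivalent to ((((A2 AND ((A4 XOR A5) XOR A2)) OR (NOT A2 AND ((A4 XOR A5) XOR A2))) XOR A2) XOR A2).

By XOR self-cancellation ((E XOR v) XOR v = E) then distribution ((E AND v) OR (E AND NOT v) = E):
= ((A4 XOR A5) XOR A2)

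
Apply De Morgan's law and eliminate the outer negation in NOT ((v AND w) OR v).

NOT (v AND w) AND NOT v
De Morgan's: NOT(OR of terms) = AND of negations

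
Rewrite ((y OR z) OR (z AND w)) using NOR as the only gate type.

((((y NOR z) NOR (y NOR z)) NOR ((z NOR z) NOR (w NOR w))) NOR (((y NOR z) NOR (y NOR z)) NOR ((z NOR z) NOR (w NOR w))))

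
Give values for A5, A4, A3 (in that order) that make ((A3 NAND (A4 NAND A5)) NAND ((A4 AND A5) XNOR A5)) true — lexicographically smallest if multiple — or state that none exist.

A5=0, A4=0, A3=1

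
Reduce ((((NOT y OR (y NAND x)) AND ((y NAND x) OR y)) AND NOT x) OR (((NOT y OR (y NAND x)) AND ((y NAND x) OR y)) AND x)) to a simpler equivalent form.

By distribution ((E AND v) OR (E AND NOT v) = E) then distribution ((E OR v) AND (E OR NOT v) = E):
= (y NAND x)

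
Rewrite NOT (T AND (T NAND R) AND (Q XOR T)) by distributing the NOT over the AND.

NOT T OR NOT (T NAND R) OR NOT (Q XOR T)
De Morgan's: NOT(AND of terms) = OR of negations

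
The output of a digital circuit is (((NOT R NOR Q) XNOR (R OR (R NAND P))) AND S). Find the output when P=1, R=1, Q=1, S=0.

Substituting: (((NOT 1 NOR 1) XNOR (1 OR (1 NAND 1))) AND 0)
= 0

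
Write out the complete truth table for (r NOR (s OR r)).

r | s | Output
--------------
0 | 0 | 1
0 | 1 | 0
1 | 0 | 0
1 | 1 | 0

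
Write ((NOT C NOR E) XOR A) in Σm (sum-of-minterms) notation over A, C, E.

Σm(2, 4, 5, 7) = (NOT A AND C AND NOT E) OR (A AND NOT C AND NOT E) OR (A AND NOT C AND E) OR (A AND C AND E)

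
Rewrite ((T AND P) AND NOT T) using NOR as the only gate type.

((((T NOR T) NOR (P NOR P)) NOR ((T NOR T) NOR (P NOR P))) NOR ((T NOR T) NOR (T NOR T)))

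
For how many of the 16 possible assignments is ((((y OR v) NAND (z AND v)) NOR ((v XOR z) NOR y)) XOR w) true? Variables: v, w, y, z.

Satisfying assignments: (0,1,0,0), (0,1,0,1), (0,1,1,0), (0,1,1,1), (1,0,1,1), (1,1,0,0), (1,1,0,1), (1,1,1,0)
Count: 8 out of 16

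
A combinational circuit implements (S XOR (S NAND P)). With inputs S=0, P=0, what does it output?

Substituting: (0 XOR (0 NAND 0))
= 1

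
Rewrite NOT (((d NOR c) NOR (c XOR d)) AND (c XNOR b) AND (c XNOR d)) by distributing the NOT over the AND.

NOT ((d NOR c) NOR (c XOR d)) OR NOT (c XNOR b) OR NOT (c XNOR d)
De Morgan's: NOT(AND of terms) = OR of negations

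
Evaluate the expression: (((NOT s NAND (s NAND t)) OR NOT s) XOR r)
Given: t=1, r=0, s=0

Substituting: (((NOT 0 NAND (0 NAND 1)) OR NOT 0) XOR 0)
= 1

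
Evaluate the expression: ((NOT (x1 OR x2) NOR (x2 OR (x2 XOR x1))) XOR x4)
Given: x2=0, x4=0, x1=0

Substituting: ((NOT (0 OR 0) NOR (0 OR (0 XOR 0))) XOR 0)
= 0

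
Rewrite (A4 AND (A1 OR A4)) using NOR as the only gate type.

((A4 NOR A4) NOR (((A1 NOR A4) NOR (A1 NOR A4)) NOR ((A1 NOR A4) NOR (A1 NOR A4))))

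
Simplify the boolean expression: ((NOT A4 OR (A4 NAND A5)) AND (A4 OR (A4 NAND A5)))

By distribution ((E OR v) AND (E OR NOT v) = E):
= (A4 NAND A5)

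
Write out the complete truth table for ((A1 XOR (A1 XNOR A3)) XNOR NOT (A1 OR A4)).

A4 | A1 | A3 | Output
---------------------
0 | 0 | 0 | 1
0 | 0 | 1 | 0
0 | 1 | 0 | 0
0 | 1 | 1 | 1
1 | 0 | 0 | 0
1 | 0 | 1 | 1
1 | 1 | 0 | 0
1 | 1 | 1 | 1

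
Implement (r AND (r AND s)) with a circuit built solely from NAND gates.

((r NAND ((r NAND s) NAND (r NAND s))) NAND (r NAND ((r NAND s) NAND (r NAND s))))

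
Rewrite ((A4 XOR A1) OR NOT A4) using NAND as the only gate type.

((((A4 NAND (A4 NAND A1)) NAND (A1 NAND (A4 NAND A1))) NAND ((A4 NAND (A4 NAND A1)) NAND (A1 NAND (A4 NAND A1)))) NAND ((A4 NAND A4) NAND (A4 NAND A4)))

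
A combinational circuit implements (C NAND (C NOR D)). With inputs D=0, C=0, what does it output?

Substituting: (0 NAND (0 NOR 0))
= 1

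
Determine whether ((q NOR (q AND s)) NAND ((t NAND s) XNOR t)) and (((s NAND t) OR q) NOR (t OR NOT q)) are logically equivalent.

No. Counterexample: with t=0, s=0, q=0, Expression 1 = 1 but Expression 2 = 0.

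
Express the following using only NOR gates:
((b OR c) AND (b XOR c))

((((b NOR c) NOR (b NOR c)) NOR ((b NOR c) NOR (b NOR c))) NOR (((((b NOR c) NOR (b NOR c)) NOR ((b NOR c) NOR (b NOR c))) NOR ((((b NOR b) NOR (c NOR c)) NOR ((b NOR b) NOR (c NOR c))) NOR (((b NOR b) NOR (c NOR c)) NOR ((b NOR b) NOR (c NOR c))))) NOR ((((b NOR c) NOR (b NOR c)) NOR ((b NOR c) NOR (b NOR c))) NOR ((((b NOR b) NOR (c NOR c)) NOR ((b NOR b) NOR (c NOR c))) NOR (((b NOR b) NOR (c NOR c)) NOR ((b NOR b) NOR (c NOR c)))))))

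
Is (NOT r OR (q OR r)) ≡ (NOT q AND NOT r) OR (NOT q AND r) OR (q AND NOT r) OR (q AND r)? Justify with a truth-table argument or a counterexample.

Yes, they are equivalent — the two output columns agree on all 4 assignments:
q | r | Expression 1 | Expression 2
-----------------------------------
0 | 0 | 1 | 1
0 | 1 | 1 | 1
1 | 0 | 1 | 1
1 | 1 | 1 | 1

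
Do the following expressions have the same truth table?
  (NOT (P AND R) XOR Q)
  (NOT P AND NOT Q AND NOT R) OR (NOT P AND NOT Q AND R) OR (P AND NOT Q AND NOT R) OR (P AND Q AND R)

Yes, they are equivalent — the two output columns agree on all 8 assignments:
P | Q | R | Expression 1 | Expression 2
---------------------------------------
0 | 0 | 0 | 1 | 1
0 | 0 | 1 | 1 | 1
0 | 1 | 0 | 0 | 0
0 | 1 | 1 | 0 | 0
1 | 0 | 0 | 1 | 1
1 | 0 | 1 | 0 | 0
1 | 1 | 0 | 0 | 0
1 | 1 | 1 | 1 | 1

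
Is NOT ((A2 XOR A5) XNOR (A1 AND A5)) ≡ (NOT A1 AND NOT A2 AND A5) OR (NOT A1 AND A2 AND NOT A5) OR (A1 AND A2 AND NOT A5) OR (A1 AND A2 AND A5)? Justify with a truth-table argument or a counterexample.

Yes, they are equivalent — the two output columns agree on all 8 assignments:
A1 | A2 | A5 | Expression 1 | Expression 2
------------------------------------------
0 | 0 | 0 | 0 | 0
0 | 0 | 1 | 1 | 1
0 | 1 | 0 | 1 | 1
0 | 1 | 1 | 0 | 0
1 | 0 | 0 | 0 | 0
1 | 0 | 1 | 0 | 0
1 | 1 | 0 | 1 | 1
1 | 1 | 1 | 1 | 1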